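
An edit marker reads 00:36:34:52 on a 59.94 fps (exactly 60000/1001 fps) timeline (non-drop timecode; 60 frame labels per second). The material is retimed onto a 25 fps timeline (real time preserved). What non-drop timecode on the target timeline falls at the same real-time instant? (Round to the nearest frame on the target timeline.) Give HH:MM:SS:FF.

00:36:37:02

Source frame index: (0×3600 + 36×60 + 34) × 60 + 52 = 131692.
Real time: 131692 / (60000/1001) = 32955923/15000 s.
Target frame: (32955923/15000) × (25) = 32955923/600 ≈ 54926.538 → 54927.
At 25 labels/s: frame 54927 → 00:36:37:02.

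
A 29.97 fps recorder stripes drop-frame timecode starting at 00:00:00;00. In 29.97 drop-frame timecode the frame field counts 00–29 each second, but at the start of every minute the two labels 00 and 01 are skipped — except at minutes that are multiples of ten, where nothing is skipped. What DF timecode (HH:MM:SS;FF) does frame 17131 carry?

Each 10-minute DF block holds 10 × 60 × 30 − 9 × 2 = 17982 frames. 17131 ÷ 17982 → 0 full blocks, remainder 17131.
Within the partial block the first minute is 1800 frames and each further minute 1798, so 9 further minute boundaries passed. Total skipped labels = 18 × 0 + 2 × 9 = 18.
Non-drop label index = 17131 + 18 = 17149; at 30 labels/s that is 00:09:31:19, i.e. DF 00:09:31;19.

00:09:31;19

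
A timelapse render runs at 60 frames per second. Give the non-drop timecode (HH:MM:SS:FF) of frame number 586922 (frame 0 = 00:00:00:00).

02:43:02:02

586922 ÷ 60 = 9782 full seconds, remainder 2 frames.
9782 s = 2 h 43 min 2 s.
Timecode: 02:43:02:02.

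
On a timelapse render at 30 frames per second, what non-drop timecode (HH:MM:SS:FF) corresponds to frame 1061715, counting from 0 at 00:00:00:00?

09:49:50:15

1061715 ÷ 30 = 35390 full seconds, remainder 15 frames.
35390 s = 9 h 49 min 50 s.
Timecode: 09:49:50:15.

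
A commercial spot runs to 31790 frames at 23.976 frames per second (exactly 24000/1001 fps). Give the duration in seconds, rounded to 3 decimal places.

1325.908 seconds

Running time = 31790 × 1001/24000 = 3182179/2400 s ≈ 1325.908 s.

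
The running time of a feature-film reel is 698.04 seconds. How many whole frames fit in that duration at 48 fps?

Frames = 698.04 × 48 = 837648/25 ≈ 33505.9200.
Complete frames: 33505.

33505 frames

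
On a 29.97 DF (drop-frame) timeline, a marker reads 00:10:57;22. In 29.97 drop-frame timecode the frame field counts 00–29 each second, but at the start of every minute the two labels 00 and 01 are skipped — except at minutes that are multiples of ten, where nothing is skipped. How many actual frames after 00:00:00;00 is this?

19714

Complete 10-minute blocks: 1, each 17982 frames → 17982.
Remaining 0 whole minutes in the current block: 0 frames.
Within the current minute: 57 × 30 + 22 = 1732. Total = 17982 + 0 + 1732 = 19714.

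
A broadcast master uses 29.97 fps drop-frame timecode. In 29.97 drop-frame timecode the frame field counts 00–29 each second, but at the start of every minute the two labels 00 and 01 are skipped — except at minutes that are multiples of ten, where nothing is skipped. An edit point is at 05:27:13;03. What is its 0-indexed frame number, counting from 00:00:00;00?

As if non-drop at 30 labels/s: (5 × 3600 + 27 × 60 + 13) × 30 + 3 = 588993.
Minute boundaries passed: 327; those not divisible by 10: 327 − 32 = 295; dropped labels = 2 × 295 = 590.
Actual frame index = 588993 − 590 = 588403.

588403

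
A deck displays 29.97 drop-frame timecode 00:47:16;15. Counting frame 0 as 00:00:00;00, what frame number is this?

As if non-drop at 30 labels/s: (0 × 3600 + 47 × 60 + 16) × 30 + 15 = 85095.
Minute boundaries passed: 47; those not divisible by 10: 47 − 4 = 43; dropped labels = 2 × 43 = 86.
Actual frame index = 85095 − 86 = 85009.

85009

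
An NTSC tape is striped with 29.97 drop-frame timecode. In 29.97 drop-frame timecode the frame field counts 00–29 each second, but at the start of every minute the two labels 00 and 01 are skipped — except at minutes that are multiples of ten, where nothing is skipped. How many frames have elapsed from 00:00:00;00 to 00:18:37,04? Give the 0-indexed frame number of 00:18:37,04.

33480

As if non-drop at 30 labels/s: (0 × 3600 + 18 × 60 + 37) × 30 + 4 = 33514.
Minute boundaries passed: 18; those not divisible by 10: 18 − 1 = 17; dropped labels = 2 × 17 = 34.
Actual frame index = 33514 − 34 = 33480.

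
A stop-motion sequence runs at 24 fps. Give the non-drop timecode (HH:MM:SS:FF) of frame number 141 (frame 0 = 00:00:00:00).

141 ÷ 24 = 5 full seconds, remainder 21 frames.
5 s = 0 h 0 min 5 s.
Timecode: 00:00:05:21.

00:00:05:21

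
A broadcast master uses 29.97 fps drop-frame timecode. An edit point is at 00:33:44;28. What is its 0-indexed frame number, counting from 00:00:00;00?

Complete 10-minute blocks: 3, each 17982 frames → 53946.
Remaining 3 whole minutes in the current block: 1800 + 2 × 1798 = 5396 frames.
Within the current minute: 44 × 30 + 28 − 2 = 1346 (labels ;00/;01 skipped at this minute). Total = 53946 + 5396 + 1346 = 60688.

60688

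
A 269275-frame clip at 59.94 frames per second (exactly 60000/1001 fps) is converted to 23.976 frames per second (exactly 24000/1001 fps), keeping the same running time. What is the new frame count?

107710 frames

Target frames = source frames × (target rate / source rate) = 269275 × (24000/1001)/(60000/1001) = 269275 × 2/5 = 107710.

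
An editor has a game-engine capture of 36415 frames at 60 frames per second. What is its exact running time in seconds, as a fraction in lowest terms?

7283/12 seconds

Running time = 36415 ÷ (60) = 36415 × 1/60 = 7283/12 s.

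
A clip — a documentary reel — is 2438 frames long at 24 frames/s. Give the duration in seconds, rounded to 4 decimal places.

Running time = 2438 × 1/24 = 1219/12 s ≈ 101.5833 s.

101.5833 seconds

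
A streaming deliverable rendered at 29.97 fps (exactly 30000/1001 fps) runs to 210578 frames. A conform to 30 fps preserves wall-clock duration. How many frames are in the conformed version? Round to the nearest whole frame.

210789 frames

Frames at target rate = 210578 × (30) / (30000/1001) = 105394289/500 ≈ 210788.578.
Nearest whole frame: 210789.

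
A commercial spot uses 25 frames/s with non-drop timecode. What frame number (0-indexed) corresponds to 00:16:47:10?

25185

Total seconds to the label: (0 × 3600 + 16 × 60 + 47) = 1007.
Frame index = 1007 × 25 + 10 = 25185.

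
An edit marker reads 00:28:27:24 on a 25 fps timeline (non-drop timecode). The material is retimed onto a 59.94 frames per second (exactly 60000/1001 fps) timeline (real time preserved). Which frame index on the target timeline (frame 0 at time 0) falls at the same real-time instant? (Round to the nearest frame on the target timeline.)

frame 102375

Source frame index: (0×3600 + 28×60 + 27) × 25 + 24 = 42699.
Real time: 42699 / (25) = 42699/25 s.
Target frame: (42699/25) × (60000/1001) = 102477600/1001 ≈ 102375.225 → 102375.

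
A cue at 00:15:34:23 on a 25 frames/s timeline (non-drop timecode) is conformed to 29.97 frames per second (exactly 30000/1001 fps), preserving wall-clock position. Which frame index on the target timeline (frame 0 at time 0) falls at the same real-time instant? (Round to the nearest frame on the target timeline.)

Source frame index: (0×3600 + 15×60 + 34) × 25 + 23 = 23373.
Real time: 23373 / (25) = 23373/25 s.
Target frame: (23373/25) × (30000/1001) = 4006800/143 ≈ 28019.580 → 28020.

frame 28020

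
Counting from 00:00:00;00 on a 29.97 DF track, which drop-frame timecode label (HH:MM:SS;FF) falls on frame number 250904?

Each 10-minute DF block holds 10 × 60 × 30 − 9 × 2 = 17982 frames. 250904 ÷ 17982 → 13 full blocks, remainder 17138.
Within the partial block the first minute is 1800 frames and each further minute 1798, so 9 further minute boundaries passed. Total skipped labels = 18 × 13 + 2 × 9 = 252.
Non-drop label index = 250904 + 252 = 251156; at 30 labels/s that is 02:19:31:26, i.e. DF 02:19:31;26.

02:19:31;26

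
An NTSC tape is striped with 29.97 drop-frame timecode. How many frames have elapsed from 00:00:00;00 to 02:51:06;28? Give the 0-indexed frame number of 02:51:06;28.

307700

Complete 10-minute blocks: 17, each 17982 frames → 305694.
Remaining 1 whole minute in the current block: 1800 + 0 × 1798 = 1800 frames.
Within the current minute: 6 × 30 + 28 − 2 = 206 (labels ;00/;01 skipped at this minute). Total = 305694 + 1800 + 206 = 307700.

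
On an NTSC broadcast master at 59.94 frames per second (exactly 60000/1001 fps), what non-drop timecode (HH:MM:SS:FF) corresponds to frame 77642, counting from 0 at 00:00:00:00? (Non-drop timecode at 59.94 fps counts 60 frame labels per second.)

00:21:34:02

77642 ÷ 60 = 1294 full seconds, remainder 2 frames.
1294 s = 0 h 21 min 34 s.
Timecode: 00:21:34:02.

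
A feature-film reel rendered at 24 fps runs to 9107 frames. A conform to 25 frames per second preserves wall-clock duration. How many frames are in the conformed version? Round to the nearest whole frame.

Frames at target rate = 9107 × (25) / (24) = 227675/24 ≈ 9486.458.
Nearest whole frame: 9486.

9486 frames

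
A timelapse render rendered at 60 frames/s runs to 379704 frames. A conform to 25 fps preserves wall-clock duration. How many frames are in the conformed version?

158210 frames

Target frames = source frames × (target rate / source rate) = 379704 × (25)/(60) = 379704 × 5/12 = 158210.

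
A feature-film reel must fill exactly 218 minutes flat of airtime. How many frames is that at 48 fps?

218 min = 13080 s.
Frames = 13080 × 48 = 627840.

627840 frames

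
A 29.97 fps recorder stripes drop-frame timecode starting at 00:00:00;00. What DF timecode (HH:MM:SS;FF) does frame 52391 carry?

00:29:08;05

Each 10-minute DF block holds 10 × 60 × 30 − 9 × 2 = 17982 frames. 52391 ÷ 17982 → 2 full blocks, remainder 16427.
Within the partial block the first minute is 1800 frames and each further minute 1798, so 9 further minute boundaries passed. Total skipped labels = 18 × 2 + 2 × 9 = 54.
Non-drop label index = 52391 + 54 = 52445; at 30 labels/s that is 00:29:08:05, i.e. DF 00:29:08;05.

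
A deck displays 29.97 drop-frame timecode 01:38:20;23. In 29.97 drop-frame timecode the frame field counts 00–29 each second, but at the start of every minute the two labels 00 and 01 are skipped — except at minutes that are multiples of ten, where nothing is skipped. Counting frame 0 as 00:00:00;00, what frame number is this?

As if non-drop at 30 labels/s: (1 × 3600 + 38 × 60 + 20) × 30 + 23 = 177023.
Minute boundaries passed: 98; those not divisible by 10: 98 − 9 = 89; dropped labels = 2 × 89 = 178.
Actual frame index = 177023 − 178 = 176845.

176845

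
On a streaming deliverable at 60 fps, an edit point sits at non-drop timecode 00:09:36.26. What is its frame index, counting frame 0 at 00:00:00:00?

Total seconds to the label: (0 × 3600 + 9 × 60 + 36) = 576.
Frame index = 576 × 60 + 26 = 34586.

34586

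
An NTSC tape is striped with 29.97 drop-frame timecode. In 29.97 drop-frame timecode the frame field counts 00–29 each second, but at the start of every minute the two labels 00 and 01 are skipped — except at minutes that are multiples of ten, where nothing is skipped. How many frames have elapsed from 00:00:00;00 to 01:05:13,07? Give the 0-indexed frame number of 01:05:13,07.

117279

Complete 10-minute blocks: 6, each 17982 frames → 107892.
Remaining 5 whole minutes in the current block: 1800 + 4 × 1798 = 8992 frames.
Within the current minute: 13 × 30 + 7 − 2 = 395 (labels ;00/;01 skipped at this minute). Total = 107892 + 8992 + 395 = 117279.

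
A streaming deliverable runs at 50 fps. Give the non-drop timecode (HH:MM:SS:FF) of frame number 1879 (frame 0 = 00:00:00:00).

1879 ÷ 50 = 37 full seconds, remainder 29 frames.
37 s = 0 h 0 min 37 s.
Timecode: 00:00:37:29.

00:00:37:29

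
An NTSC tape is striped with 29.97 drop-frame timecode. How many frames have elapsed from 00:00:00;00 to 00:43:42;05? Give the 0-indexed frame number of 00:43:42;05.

Complete 10-minute blocks: 4, each 17982 frames → 71928.
Remaining 3 whole minutes in the current block: 1800 + 2 × 1798 = 5396 frames.
Within the current minute: 42 × 30 + 5 − 2 = 1263 (labels ;00/;01 skipped at this minute). Total = 71928 + 5396 + 1263 = 78587.

78587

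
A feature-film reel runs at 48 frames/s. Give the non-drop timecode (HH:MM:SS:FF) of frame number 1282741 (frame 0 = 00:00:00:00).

1282741 ÷ 48 = 26723 full seconds, remainder 37 frames.
26723 s = 7 h 25 min 23 s.
Timecode: 07:25:23:37.

07:25:23:37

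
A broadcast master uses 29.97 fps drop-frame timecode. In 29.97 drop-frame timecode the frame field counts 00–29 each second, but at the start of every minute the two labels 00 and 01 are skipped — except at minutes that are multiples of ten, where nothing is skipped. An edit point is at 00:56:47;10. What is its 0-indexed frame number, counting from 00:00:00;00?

102118

Complete 10-minute blocks: 5, each 17982 frames → 89910.
Remaining 6 whole minutes in the current block: 1800 + 5 × 1798 = 10790 frames.
Within the current minute: 47 × 30 + 10 − 2 = 1418 (labels ;00/;01 skipped at this minute). Total = 89910 + 10790 + 1418 = 102118.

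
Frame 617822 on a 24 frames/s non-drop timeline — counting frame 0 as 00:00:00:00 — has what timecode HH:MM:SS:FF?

617822 ÷ 24 = 25742 full seconds, remainder 14 frames.
25742 s = 7 h 9 min 2 s.
Timecode: 07:09:02:14.

07:09:02:14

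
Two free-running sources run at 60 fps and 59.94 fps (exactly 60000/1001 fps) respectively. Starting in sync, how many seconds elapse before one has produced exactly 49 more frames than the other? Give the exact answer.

The gap grows by |60000/1001 − 60| = 60/1001 frames per second.
Time for a 49-frame gap: 49 ÷ (60/1001) = 49049/60 s.

49049/60 seconds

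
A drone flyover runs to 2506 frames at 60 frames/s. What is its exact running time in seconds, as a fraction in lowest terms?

Running time = 2506 ÷ (60) = 2506 × 1/60 = 1253/30 s.

1253/30 seconds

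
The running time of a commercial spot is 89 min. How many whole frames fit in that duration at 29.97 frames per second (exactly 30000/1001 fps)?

160039 frames

89 min = 5340 s.
Frames = 5340 × 30000/1001 = 160200000/1001 ≈ 160039.9600.
Complete frames: 160039.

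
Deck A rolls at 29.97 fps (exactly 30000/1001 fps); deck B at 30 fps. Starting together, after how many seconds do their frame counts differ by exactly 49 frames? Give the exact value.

The gap grows by |30 − 30000/1001| = 30/1001 frames per second.
Time for a 49-frame gap: 49 ÷ (30/1001) = 49049/30 s.

49049/30 seconds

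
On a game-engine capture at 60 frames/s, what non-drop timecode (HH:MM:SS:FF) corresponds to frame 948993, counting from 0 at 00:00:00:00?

948993 ÷ 60 = 15816 full seconds, remainder 33 frames.
15816 s = 4 h 23 min 36 s.
Timecode: 04:23:36:33.

04:23:36:33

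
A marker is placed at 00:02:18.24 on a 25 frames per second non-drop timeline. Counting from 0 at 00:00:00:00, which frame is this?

Total seconds to the label: (0 × 3600 + 2 × 60 + 18) = 138.
Frame index = 138 × 25 + 24 = 3474.

3474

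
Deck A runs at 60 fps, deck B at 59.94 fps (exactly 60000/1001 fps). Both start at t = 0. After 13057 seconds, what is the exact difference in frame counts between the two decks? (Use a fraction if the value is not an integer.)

A emits 60 × 13057 = 783420 frames; B emits 60000/1001 × 13057 = 71220000/91.
Difference = 71220/91 frames (≈ 782.6374); B is behind A.

71220/91 frames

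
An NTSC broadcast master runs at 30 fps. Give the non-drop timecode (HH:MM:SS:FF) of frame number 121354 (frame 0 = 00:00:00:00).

121354 ÷ 30 = 4045 full seconds, remainder 4 frames.
4045 s = 1 h 7 min 25 s.
Timecode: 01:07:25:04.

01:07:25:04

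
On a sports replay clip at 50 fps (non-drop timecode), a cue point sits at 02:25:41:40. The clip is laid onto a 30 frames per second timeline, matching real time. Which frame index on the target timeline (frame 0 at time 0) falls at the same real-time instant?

Source frame index: (2×3600 + 25×60 + 41) × 50 + 40 = 437090.
Real time: 437090 / (50) = 43709/5 s.
Target frame: (43709/5) × (30) = 262254.

frame 262254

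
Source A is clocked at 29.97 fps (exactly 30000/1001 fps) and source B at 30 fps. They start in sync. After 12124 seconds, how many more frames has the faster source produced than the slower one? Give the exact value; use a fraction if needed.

A emits 30000/1001 × 12124 = 51960000/143 frames; B emits 30 × 12124 = 363720.
Difference = 51960/143 frames (≈ 363.3566); B is ahead of A.

51960/143 frames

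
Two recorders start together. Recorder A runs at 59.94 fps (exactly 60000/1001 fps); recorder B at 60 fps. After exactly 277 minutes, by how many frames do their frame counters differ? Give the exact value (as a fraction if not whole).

277 min = 16620 s.
A emits 60000/1001 × 16620 = 997200000/1001 frames; B emits 60 × 16620 = 997200.
Difference = 997200/1001 frames (≈ 996.2038); B is ahead of A.

997200/1001 frames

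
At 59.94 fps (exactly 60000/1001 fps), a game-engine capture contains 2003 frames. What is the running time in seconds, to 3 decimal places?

33.417 seconds

Running time = 2003 × 1001/60000 = 2005003/60000 s ≈ 33.417 s.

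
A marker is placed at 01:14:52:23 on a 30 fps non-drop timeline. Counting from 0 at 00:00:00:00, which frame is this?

Total seconds to the label: (1 × 3600 + 14 × 60 + 52) = 4492.
Frame index = 4492 × 30 + 23 = 134783.

frame 134783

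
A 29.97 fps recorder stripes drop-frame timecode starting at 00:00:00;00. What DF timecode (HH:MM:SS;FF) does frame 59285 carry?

Ten DF minutes hold 17982 frames, so frame 59285 lies in block 3 (frames 53946–71927) with 5339 frames into that block.
The block's first minute is 1800 frames and the rest 1798 each; 5339 frames reaches minute 2, so 3 × 18 + 2 × 2 = 58 labels have been skipped so far.
Adding those back, label number 59285 + 58 = 59343 at 30 labels/s is 1978 s + 3 f = 0 h 32 min 58 s frame 3, i.e. 00:32:58;03.

00:32:58;03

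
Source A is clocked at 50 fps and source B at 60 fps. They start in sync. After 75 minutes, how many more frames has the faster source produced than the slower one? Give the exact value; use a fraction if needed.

75 min = 4500 s.
A emits 50 × 4500 = 225000 frames; B emits 60 × 4500 = 270000.
Difference = 45000 frames; B is ahead of A.

45000 frames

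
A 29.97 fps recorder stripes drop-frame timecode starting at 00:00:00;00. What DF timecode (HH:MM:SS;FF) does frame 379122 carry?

03:30:50;00

Ten DF minutes hold 17982 frames, so frame 379122 lies in block 21 (frames 377622–395603) with 1500 frames into that block.
The block's first minute is 1800 frames and the rest 1798 each; 1500 frames reaches minute 0, so 21 × 18 + 0 × 2 = 378 labels have been skipped so far.
Adding those back, label number 379122 + 378 = 379500 at 30 labels/s is 12650 s + 0 f = 3 h 30 min 50 s frame 0, i.e. 03:30:50;00.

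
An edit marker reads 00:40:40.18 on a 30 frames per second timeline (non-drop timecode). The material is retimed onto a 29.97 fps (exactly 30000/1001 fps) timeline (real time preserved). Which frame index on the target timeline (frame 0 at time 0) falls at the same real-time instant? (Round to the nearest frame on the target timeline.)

frame 73145

Source frame index: (0×3600 + 40×60 + 40) × 30 + 18 = 73218.
Real time: 73218 / (30) = 12203/5 s.
Target frame: (12203/5) × (30000/1001) = 73218000/1001 ≈ 73144.855 → 73145.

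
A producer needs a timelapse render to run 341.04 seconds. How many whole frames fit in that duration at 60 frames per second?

Frames = 341.04 × 60 = 102312/5 ≈ 20462.4000.
Complete frames: 20462.

20462 frames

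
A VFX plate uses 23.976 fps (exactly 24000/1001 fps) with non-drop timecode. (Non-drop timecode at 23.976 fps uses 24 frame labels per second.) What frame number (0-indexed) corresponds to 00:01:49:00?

Total seconds to the label: (0 × 3600 + 1 × 60 + 49) = 109.
Frame index = 109 × 24 + 0 = 2616.

frame 2616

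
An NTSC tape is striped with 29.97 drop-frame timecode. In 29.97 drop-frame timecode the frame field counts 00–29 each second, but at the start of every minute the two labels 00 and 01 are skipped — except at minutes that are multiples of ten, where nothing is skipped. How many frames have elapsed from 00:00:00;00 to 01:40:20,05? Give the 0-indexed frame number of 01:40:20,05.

180425

Complete 10-minute blocks: 10, each 17982 frames → 179820.
Remaining 0 whole minutes in the current block: 0 frames.
Within the current minute: 20 × 30 + 5 = 605. Total = 179820 + 0 + 605 = 180425.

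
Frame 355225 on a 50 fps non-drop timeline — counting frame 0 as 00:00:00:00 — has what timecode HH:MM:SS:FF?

01:58:24:25

355225 ÷ 50 = 7104 full seconds, remainder 25 frames.
7104 s = 1 h 58 min 24 s.
Timecode: 01:58:24:25.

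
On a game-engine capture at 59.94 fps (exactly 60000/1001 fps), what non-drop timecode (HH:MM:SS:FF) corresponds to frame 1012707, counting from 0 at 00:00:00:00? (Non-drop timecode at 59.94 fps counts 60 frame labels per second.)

1012707 ÷ 60 = 16878 full seconds, remainder 27 frames.
16878 s = 4 h 41 min 18 s.
Timecode: 04:41:18:27.

04:41:18:27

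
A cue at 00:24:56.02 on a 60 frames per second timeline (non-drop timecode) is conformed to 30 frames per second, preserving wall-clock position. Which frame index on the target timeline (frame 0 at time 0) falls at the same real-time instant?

Source frame index: (0×3600 + 24×60 + 56) × 60 + 2 = 89762.
Real time: 89762 / (60) = 44881/30 s.
Target frame: (44881/30) × (30) = 44881.

frame 44881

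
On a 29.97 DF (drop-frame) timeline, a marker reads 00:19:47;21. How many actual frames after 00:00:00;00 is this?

35595

As if non-drop at 30 labels/s: (0 × 3600 + 19 × 60 + 47) × 30 + 21 = 35631.
Minute boundaries passed: 19; those not divisible by 10: 19 − 1 = 18; dropped labels = 2 × 18 = 36.
Actual frame index = 35631 − 36 = 35595.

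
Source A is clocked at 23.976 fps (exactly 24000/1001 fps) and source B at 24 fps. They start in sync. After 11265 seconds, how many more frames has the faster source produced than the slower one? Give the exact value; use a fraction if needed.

A emits 24000/1001 × 11265 = 270360000/1001 frames; B emits 24 × 11265 = 270360.
Difference = 270360/1001 frames (≈ 270.0899); B is ahead of A.

270360/1001 frames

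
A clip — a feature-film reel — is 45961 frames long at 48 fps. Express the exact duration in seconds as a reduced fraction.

Running time = 45961 ÷ (48) = 45961 × 1/48 = 45961/48 s.

45961/48 seconds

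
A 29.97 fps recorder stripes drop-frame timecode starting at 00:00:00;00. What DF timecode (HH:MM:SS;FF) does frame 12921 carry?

Ten DF minutes hold 17982 frames, so frame 12921 lies in block 0 (frames 0–17981) with 12921 frames into that block.
The block's first minute is 1800 frames and the rest 1798 each; 12921 frames reaches minute 7, so 0 × 18 + 7 × 2 = 14 labels have been skipped so far.
Adding those back, label number 12921 + 14 = 12935 at 30 labels/s is 431 s + 5 f = 0 h 7 min 11 s frame 5, i.e. 00:07:11;05.

00:07:11;05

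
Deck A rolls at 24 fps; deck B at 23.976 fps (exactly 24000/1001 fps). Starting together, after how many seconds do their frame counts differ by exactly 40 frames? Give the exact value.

5005/3 seconds

The gap grows by |24000/1001 − 24| = 24/1001 frames per second.
Time for a 40-frame gap: 40 ÷ (24/1001) = 5005/3 s.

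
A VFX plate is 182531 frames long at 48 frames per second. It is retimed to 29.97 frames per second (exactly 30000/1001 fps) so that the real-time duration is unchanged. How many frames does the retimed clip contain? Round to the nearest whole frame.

Frames at target rate = 182531 × (30000/1001) / (48) = 114081875/1001 ≈ 113967.907.
Nearest whole frame: 113968.

113968 frames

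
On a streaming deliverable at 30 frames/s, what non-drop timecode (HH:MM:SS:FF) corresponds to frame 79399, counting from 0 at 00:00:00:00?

00:44:06:19

79399 ÷ 30 = 2646 full seconds, remainder 19 frames.
2646 s = 0 h 44 min 6 s.
Timecode: 00:44:06:19.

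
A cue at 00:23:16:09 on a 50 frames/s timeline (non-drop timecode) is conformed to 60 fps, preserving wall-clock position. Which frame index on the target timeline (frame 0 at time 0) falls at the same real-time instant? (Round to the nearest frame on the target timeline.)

frame 83771

Source frame index: (0×3600 + 23×60 + 16) × 50 + 9 = 69809.
Real time: 69809 / (50) = 69809/50 s.
Target frame: (69809/50) × (60) = 418854/5 ≈ 83770.800 → 83771.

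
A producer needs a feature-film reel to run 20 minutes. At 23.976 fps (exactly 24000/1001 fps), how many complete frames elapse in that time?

28771 frames

20 min = 1200 s.
Frames = 1200 × 24000/1001 = 28800000/1001 ≈ 28771.2288.
Complete frames: 28771.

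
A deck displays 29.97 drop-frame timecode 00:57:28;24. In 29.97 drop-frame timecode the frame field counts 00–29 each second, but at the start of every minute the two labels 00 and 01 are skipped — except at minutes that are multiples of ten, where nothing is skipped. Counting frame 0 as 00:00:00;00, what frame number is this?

As if non-drop at 30 labels/s: (0 × 3600 + 57 × 60 + 28) × 30 + 24 = 103464.
Minute boundaries passed: 57; those not divisible by 10: 57 − 5 = 52; dropped labels = 2 × 52 = 104.
Actual frame index = 103464 − 104 = 103360.

103360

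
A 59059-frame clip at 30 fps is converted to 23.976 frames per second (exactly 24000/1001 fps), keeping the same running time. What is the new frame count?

Target frames = source frames × (target rate / source rate) = 59059 × (24000/1001)/(30) = 59059 × 800/1001 = 47200.

47200 frames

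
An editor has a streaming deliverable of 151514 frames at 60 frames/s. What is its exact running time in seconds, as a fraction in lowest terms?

75757/30 seconds

Running time = 151514 ÷ (60) = 151514 × 1/60 = 75757/30 s.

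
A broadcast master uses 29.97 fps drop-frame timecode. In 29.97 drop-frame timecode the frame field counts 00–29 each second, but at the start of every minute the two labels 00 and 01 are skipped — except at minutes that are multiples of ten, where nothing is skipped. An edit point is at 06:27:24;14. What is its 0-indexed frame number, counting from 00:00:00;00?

Complete 10-minute blocks: 38, each 17982 frames → 683316.
Remaining 7 whole minutes in the current block: 1800 + 6 × 1798 = 12588 frames.
Within the current minute: 24 × 30 + 14 − 2 = 732 (labels ;00/;01 skipped at this minute). Total = 683316 + 12588 + 732 = 696636.

696636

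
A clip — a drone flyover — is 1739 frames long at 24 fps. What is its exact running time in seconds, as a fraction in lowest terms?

Running time = 1739 ÷ (24) = 1739 × 1/24 = 1739/24 s.

1739/24 seconds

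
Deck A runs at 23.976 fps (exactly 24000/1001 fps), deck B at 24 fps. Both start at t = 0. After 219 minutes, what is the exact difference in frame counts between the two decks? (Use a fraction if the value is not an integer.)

219 min = 13140 s.
A emits 24000/1001 × 13140 = 315360000/1001 frames; B emits 24 × 13140 = 315360.
Difference = 315360/1001 frames (≈ 315.0450); B is ahead of A.

315360/1001 frames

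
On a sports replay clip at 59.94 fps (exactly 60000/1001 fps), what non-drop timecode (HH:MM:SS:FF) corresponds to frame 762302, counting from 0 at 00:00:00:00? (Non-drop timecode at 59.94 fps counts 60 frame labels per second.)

03:31:45:02

762302 ÷ 60 = 12705 full seconds, remainder 2 frames.
12705 s = 3 h 31 min 45 s.
Timecode: 03:31:45:02.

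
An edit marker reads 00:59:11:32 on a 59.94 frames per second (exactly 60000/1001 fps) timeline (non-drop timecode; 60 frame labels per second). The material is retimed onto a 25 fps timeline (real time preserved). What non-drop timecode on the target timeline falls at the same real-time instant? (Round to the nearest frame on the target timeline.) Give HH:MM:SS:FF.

00:59:15:02

Source frame index: (0×3600 + 59×60 + 11) × 60 + 32 = 213092.
Real time: 213092 / (60000/1001) = 53326273/15000 s.
Target frame: (53326273/15000) × (25) = 53326273/600 ≈ 88877.122 → 88877.
At 25 labels/s: frame 88877 → 00:59:15:02.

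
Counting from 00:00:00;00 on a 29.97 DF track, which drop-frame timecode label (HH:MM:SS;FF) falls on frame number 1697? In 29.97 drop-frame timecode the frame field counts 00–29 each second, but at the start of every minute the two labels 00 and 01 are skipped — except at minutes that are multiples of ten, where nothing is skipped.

00:00:56;17

Each 10-minute DF block holds 10 × 60 × 30 − 9 × 2 = 17982 frames. 1697 ÷ 17982 → 0 full blocks, remainder 1697.
Within the partial block the first minute is 1800 frames and each further minute 1798, so 0 further minute boundaries passed. Total skipped labels = 18 × 0 + 2 × 0 = 0.
Non-drop label index = 1697 + 0 = 1697; at 30 labels/s that is 00:00:56:17, i.e. DF 00:00:56;17.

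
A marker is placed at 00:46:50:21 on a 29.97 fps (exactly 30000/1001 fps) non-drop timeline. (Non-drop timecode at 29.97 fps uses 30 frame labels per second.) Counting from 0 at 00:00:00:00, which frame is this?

Total seconds to the label: (0 × 3600 + 46 × 60 + 50) = 2810.
Frame index = 2810 × 30 + 21 = 84321.

84321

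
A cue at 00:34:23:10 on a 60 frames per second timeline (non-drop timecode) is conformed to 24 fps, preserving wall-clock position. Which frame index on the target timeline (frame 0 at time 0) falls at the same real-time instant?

frame 49516

Source frame index: (0×3600 + 34×60 + 23) × 60 + 10 = 123790.
Real time: 123790 / (60) = 12379/6 s.
Target frame: (12379/6) × (24) = 49516.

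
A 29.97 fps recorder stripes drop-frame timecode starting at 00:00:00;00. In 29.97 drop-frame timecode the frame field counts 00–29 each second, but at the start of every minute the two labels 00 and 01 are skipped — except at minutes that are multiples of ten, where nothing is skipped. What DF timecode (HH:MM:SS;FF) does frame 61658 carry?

Ten DF minutes hold 17982 frames, so frame 61658 lies in block 3 (frames 53946–71927) with 7712 frames into that block.
The block's first minute is 1800 frames and the rest 1798 each; 7712 frames reaches minute 4, so 3 × 18 + 4 × 2 = 62 labels have been skipped so far.
Adding those back, label number 61658 + 62 = 61720 at 30 labels/s is 2057 s + 10 f = 0 h 34 min 17 s frame 10, i.e. 00:34:17;10.

00:34:17;10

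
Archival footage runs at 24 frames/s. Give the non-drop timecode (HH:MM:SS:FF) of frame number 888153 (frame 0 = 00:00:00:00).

888153 ÷ 24 = 37006 full seconds, remainder 9 frames.
37006 s = 10 h 16 min 46 s.
Timecode: 10:16:46:09.

10:16:46:09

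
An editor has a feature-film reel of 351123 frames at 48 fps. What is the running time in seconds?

Running time = 351123 / (48) = 7315.0625 s.

7315.0625 seconds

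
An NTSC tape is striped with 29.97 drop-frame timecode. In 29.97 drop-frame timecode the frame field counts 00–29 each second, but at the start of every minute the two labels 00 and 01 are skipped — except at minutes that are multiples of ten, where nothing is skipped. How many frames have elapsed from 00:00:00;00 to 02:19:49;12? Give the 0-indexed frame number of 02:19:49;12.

251430

Complete 10-minute blocks: 13, each 17982 frames → 233766.
Remaining 9 whole minutes in the current block: 1800 + 8 × 1798 = 16184 frames.
Within the current minute: 49 × 30 + 12 − 2 = 1480 (labels ;00/;01 skipped at this minute). Total = 233766 + 16184 + 1480 = 251430.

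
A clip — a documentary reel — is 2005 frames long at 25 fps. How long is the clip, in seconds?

Running time = 2005 / (25) = 80.2 s.

80.2 seconds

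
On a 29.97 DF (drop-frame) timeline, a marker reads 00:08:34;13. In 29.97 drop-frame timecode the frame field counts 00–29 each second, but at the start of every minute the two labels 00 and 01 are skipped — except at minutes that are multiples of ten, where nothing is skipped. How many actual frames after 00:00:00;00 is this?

15417

Complete 10-minute blocks: 0, each 17982 frames → 0.
Remaining 8 whole minutes in the current block: 1800 + 7 × 1798 = 14386 frames.
Within the current minute: 34 × 30 + 13 − 2 = 1031 (labels ;00/;01 skipped at this minute). Total = 0 + 14386 + 1031 = 15417.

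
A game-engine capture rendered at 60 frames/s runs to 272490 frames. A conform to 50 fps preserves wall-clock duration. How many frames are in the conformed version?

Target frames = source frames × (target rate / source rate) = 272490 × (50)/(60) = 272490 × 5/6 = 227075.

227075 frames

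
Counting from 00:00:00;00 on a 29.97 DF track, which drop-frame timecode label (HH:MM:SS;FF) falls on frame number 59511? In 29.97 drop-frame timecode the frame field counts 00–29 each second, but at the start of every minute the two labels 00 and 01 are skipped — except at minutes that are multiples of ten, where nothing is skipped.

Ten DF minutes hold 17982 frames, so frame 59511 lies in block 3 (frames 53946–71927) with 5565 frames into that block.
The block's first minute is 1800 frames and the rest 1798 each; 5565 frames reaches minute 3, so 3 × 18 + 3 × 2 = 60 labels have been skipped so far.
Adding those back, label number 59511 + 60 = 59571 at 30 labels/s is 1985 s + 21 f = 0 h 33 min 5 s frame 21, i.e. 00:33:05;21.

00:33:05;21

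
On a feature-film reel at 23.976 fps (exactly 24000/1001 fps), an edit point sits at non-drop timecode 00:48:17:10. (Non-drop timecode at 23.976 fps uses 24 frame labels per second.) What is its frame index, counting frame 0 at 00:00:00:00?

Total seconds to the label: (0 × 3600 + 48 × 60 + 17) = 2897.
Frame index = 2897 × 24 + 10 = 69538.

69538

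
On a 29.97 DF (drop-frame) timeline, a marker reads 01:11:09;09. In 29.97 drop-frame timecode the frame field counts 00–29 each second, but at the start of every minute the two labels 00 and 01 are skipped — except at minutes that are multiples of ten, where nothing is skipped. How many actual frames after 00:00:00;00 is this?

Complete 10-minute blocks: 7, each 17982 frames → 125874.
Remaining 1 whole minute in the current block: 1800 + 0 × 1798 = 1800 frames.
Within the current minute: 9 × 30 + 9 − 2 = 277 (labels ;00/;01 skipped at this minute). Total = 125874 + 1800 + 277 = 127951.

127951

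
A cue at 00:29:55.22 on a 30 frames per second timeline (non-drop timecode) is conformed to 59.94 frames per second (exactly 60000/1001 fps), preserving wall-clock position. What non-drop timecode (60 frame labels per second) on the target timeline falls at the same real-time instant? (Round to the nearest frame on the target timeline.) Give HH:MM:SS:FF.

00:29:53:56

Source frame index: (0×3600 + 29×60 + 55) × 30 + 22 = 53872.
Real time: 53872 / (30) = 26936/15 s.
Target frame: (26936/15) × (60000/1001) = 1184000/11 ≈ 107636.364 → 107636.
At 60 labels/s: frame 107636 → 00:29:53:56.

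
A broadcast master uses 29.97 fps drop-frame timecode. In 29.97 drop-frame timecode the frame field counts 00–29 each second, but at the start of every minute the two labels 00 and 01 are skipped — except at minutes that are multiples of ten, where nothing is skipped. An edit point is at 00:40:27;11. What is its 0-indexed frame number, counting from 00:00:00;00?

As if non-drop at 30 labels/s: (0 × 3600 + 40 × 60 + 27) × 30 + 11 = 72821.
Minute boundaries passed: 40; those not divisible by 10: 40 − 4 = 36; dropped labels = 2 × 36 = 72.
Actual frame index = 72821 − 72 = 72749.

72749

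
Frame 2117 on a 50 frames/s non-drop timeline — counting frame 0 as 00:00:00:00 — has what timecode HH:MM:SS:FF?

00:00:42:17

2117 ÷ 50 = 42 full seconds, remainder 17 frames.
42 s = 0 h 0 min 42 s.
Timecode: 00:00:42:17.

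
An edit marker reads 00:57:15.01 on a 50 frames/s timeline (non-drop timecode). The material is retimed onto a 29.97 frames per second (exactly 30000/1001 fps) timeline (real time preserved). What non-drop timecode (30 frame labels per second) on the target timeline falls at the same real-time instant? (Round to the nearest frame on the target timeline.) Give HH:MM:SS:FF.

00:57:11:18

Source frame index: (0×3600 + 57×60 + 15) × 50 + 1 = 171751.
Real time: 171751 / (50) = 171751/50 s.
Target frame: (171751/50) × (30000/1001) = 103050600/1001 ≈ 102947.652 → 102948.
At 30 labels/s: frame 102948 → 00:57:11:18.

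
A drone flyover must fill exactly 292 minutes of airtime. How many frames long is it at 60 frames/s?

1051200 frames

292 min = 17520 s.
Frames = 17520 × 60 = 1051200.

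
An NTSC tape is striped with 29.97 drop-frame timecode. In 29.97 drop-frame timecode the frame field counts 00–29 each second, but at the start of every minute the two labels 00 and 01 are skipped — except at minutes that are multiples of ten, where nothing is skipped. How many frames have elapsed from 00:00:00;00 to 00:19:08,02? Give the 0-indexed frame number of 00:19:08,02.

Complete 10-minute blocks: 1, each 17982 frames → 17982.
Remaining 9 whole minutes in the current block: 1800 + 8 × 1798 = 16184 frames.
Within the current minute: 8 × 30 + 2 − 2 = 240 (labels ;00/;01 skipped at this minute). Total = 17982 + 16184 + 240 = 34406.

34406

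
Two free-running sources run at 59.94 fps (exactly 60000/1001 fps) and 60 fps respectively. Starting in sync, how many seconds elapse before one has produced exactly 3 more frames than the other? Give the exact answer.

50.05 seconds

The gap grows by |60 − 60000/1001| = 60/1001 frames per second.
Time for a 3-frame gap: 3 ÷ (60/1001) = 50.05 s.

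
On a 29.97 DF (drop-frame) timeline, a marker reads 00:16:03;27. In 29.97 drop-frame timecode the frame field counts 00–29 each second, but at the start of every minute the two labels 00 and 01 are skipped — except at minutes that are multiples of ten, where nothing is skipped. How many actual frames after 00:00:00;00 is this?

As if non-drop at 30 labels/s: (0 × 3600 + 16 × 60 + 3) × 30 + 27 = 28917.
Minute boundaries passed: 16; those not divisible by 10: 16 − 1 = 15; dropped labels = 2 × 15 = 30.
Actual frame index = 28917 − 30 = 28887.

28887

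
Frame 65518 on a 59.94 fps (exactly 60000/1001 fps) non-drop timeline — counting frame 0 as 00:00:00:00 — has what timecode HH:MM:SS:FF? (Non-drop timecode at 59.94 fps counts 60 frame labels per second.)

00:18:11:58

65518 ÷ 60 = 1091 full seconds, remainder 58 frames.
1091 s = 0 h 18 min 11 s.
Timecode: 00:18:11:58.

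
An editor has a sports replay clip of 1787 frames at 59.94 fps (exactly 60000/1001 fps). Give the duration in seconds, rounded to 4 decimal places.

Running time = 1787 × 1001/60000 = 1788787/60000 s ≈ 29.8131 s.

29.8131 seconds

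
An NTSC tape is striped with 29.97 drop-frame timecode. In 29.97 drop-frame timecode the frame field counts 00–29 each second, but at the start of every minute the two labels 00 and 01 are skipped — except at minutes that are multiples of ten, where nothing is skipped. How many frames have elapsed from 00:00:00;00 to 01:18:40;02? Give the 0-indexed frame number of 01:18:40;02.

141460

As if non-drop at 30 labels/s: (1 × 3600 + 18 × 60 + 40) × 30 + 2 = 141602.
Minute boundaries passed: 78; those not divisible by 10: 78 − 7 = 71; dropped labels = 2 × 71 = 142.
Actual frame index = 141602 − 142 = 141460.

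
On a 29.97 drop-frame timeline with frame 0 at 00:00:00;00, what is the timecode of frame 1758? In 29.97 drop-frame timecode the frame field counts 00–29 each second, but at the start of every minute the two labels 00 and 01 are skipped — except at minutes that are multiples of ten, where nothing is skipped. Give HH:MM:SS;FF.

Ten DF minutes hold 17982 frames, so frame 1758 lies in block 0 (frames 0–17981) with 1758 frames into that block.
The block's first minute is 1800 frames and the rest 1798 each; 1758 frames reaches minute 0, so 0 × 18 + 0 × 2 = 0 labels have been skipped so far.
Adding those back, label number 1758 + 0 = 1758 at 30 labels/s is 58 s + 18 f = 0 h 0 min 58 s frame 18, i.e. 00:00:58;18.

00:00:58;18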